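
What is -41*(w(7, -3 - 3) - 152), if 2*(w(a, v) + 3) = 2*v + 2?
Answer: 6560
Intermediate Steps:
w(a, v) = -2 + v (w(a, v) = -3 + (2*v + 2)/2 = -3 + (2 + 2*v)/2 = -3 + (1 + v) = -2 + v)
-41*(w(7, -3 - 3) - 152) = -41*((-2 + (-3 - 3)) - 152) = -41*((-2 - 6) - 152) = -41*(-8 - 152) = -41*(-160) = 6560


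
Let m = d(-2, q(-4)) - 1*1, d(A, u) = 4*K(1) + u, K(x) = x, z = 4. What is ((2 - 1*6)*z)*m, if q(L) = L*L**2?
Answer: 976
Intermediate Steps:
q(L) = L**3
d(A, u) = 4 + u (d(A, u) = 4*1 + u = 4 + u)
m = -61 (m = (4 + (-4)**3) - 1*1 = (4 - 64) - 1 = -60 - 1 = -61)
((2 - 1*6)*z)*m = ((2 - 1*6)*4)*(-61) = ((2 - 6)*4)*(-61) = -4*4*(-61) = -16*(-61) = 976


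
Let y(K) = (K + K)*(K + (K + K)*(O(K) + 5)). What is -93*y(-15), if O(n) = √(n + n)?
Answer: -460350 - 83700*I*√30 ≈ -4.6035e+5 - 4.5844e+5*I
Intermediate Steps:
O(n) = √2*√n (O(n) = √(2*n) = √2*√n)
y(K) = 2*K*(K + 2*K*(5 + √2*√K)) (y(K) = (K + K)*(K + (K + K)*(√2*√K + 5)) = (2*K)*(K + (2*K)*(5 + √2*√K)) = (2*K)*(K + 2*K*(5 + √2*√K)) = 2*K*(K + 2*K*(5 + √2*√K)))
-93*y(-15) = -93*(22*(-15)² + 4*√2*(-15)^(5/2)) = -93*(22*225 + 4*√2*(225*I*√15)) = -93*(4950 + 900*I*√30) = -460350 - 83700*I*√30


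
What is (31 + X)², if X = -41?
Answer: 100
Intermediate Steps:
(31 + X)² = (31 - 41)² = (-10)² = 100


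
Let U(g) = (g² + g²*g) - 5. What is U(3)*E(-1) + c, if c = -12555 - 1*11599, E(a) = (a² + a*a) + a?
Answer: -24123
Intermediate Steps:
U(g) = -5 + g² + g³ (U(g) = (g² + g³) - 5 = -5 + g² + g³)
E(a) = a + 2*a² (E(a) = (a² + a²) + a = 2*a² + a = a + 2*a²)
c = -24154 (c = -12555 - 11599 = -24154)
U(3)*E(-1) + c = (-5 + 3² + 3³)*(-(1 + 2*(-1))) - 24154 = (-5 + 9 + 27)*(-(1 - 2)) - 24154 = 31*(-1*(-1)) - 24154 = 31*1 - 24154 = 31 - 24154 = -24123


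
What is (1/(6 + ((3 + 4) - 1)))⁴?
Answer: 1/20736 ≈ 4.8225e-5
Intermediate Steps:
(1/(6 + ((3 + 4) - 1)))⁴ = (1/(6 + (7 - 1)))⁴ = (1/(6 + 6))⁴ = (1/12)⁴ = 1/20736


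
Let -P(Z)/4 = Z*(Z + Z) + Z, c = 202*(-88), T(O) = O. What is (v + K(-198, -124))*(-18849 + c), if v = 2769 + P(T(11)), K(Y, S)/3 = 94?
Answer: -74678375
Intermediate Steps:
K(Y, S) = 282 (K(Y, S) = 3*94 = 282)
c = -17776
P(Z) = -8*Z² - 4*Z (P(Z) = -4*(Z*(Z + Z) + Z) = -4*(Z*(2*Z) + Z) = -4*(2*Z² + Z) = -4*(Z + 2*Z²) = -8*Z² - 4*Z)
v = 1757 (v = 2769 - 4*11*(1 + 2*11) = 2769 - 4*11*(1 + 22) = 2769 - 4*11*23 = 2769 - 1012 = 1757)
(v + K(-198, -124))*(-18849 + c) = (1757 + 282)*(-18849 - 17776) = 2039*(-36625) = -74678375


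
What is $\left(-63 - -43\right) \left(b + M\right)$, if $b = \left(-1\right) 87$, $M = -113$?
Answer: $4000$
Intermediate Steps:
$b = -87$
$\left(-63 - -43\right) \left(b + M\right) = \left(-63 - -43\right) \left(-87 - 113\right) = \left(-63 + 43\right) \left(-200\right) = \left(-20\right) \left(-200\right) = 4000$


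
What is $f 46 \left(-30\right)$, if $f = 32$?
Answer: $-44160$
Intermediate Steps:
$f 46 \left(-30\right) = 32 \cdot 46 \left(-30\right) = 1472 \left(-30\right) = -44160$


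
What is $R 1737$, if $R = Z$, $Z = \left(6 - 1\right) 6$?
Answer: $52110$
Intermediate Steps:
$Z = 30$ ($Z = 5 \cdot 6 = 30$)
$R = 30$
$R 1737 = 30 \cdot 1737 = 52110$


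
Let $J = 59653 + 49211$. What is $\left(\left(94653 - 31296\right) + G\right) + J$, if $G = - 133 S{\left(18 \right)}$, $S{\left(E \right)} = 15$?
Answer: $170226$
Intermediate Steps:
$J = 108864$
$G = -1995$ ($G = \left(-133\right) 15 = -1995$)
$\left(\left(94653 - 31296\right) + G\right) + J = \left(\left(94653 - 31296\right) - 1995\right) + 108864 = \left(63357 - 1995\right) + 108864 = 61362 + 108864 = 170226$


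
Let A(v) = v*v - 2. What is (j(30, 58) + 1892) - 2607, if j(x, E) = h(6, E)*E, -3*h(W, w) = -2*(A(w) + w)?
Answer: 131525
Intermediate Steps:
A(v) = -2 + v² (A(v) = v² - 2 = -2 + v²)
h(W, w) = -4/3 + 2*w/3 + 2*w²/3 (h(W, w) = -(-2)*((-2 + w²) + w)/3 = -(-2)*(-2 + w + w²)/3 = -(4 - 2*w - 2*w²)/3 = -4/3 + 2*w/3 + 2*w²/3)
j(x, E) = E*(-4/3 + 2*E/3 + 2*E²/3) (j(x, E) = (-4/3 + 2*E/3 + 2*E²/3)*E = E*(-4/3 + 2*E/3 + 2*E²/3))
(j(30, 58) + 1892) - 2607 = ((⅔)*58*(-2 + 58 + 58²) + 1892) - 2607 = ((⅔)*58*(-2 + 58 + 3364) + 1892) - 2607 = ((⅔)*58*3420 + 1892) - 2607 = (132240 + 1892) - 2607 = 134132 - 2607 = 131525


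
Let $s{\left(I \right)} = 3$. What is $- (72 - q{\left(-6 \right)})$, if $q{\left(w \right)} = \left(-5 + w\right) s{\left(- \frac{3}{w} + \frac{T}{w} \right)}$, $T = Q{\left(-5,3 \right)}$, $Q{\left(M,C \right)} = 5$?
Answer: $-105$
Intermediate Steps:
$T = 5$
$q{\left(w \right)} = -15 + 3 w$ ($q{\left(w \right)} = \left(-5 + w\right) 3 = -15 + 3 w$)
$- (72 - q{\left(-6 \right)}) = - (72 - \left(-15 + 3 \left(-6\right)\right)) = - (72 - \left(-15 - 18\right)) = - (72 - -33) = - (72 + 33) = \left(-1\right) 105 = -105$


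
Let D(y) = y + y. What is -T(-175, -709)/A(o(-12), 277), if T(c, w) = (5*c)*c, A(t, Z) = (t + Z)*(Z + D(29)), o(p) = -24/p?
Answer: -30625/18693 ≈ -1.6383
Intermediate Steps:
D(y) = 2*y
A(t, Z) = (58 + Z)*(Z + t) (A(t, Z) = (t + Z)*(Z + 2*29) = (Z + t)*(Z + 58) = (Z + t)*(58 + Z) = (58 + Z)*(Z + t))
T(c, w) = 5*c²
-T(-175, -709)/A(o(-12), 277) = -5*(-175)²/(277² + 58*277 + 58*(-24/(-12)) + 277*(-24/(-12))) = -5*30625/(76729 + 16066 + 58*(-24*(-1/12)) + 277*(-24*(-1/12))) = -153125/(76729 + 16066 + 58*2 + 277*2) = -153125/(76729 + 16066 + 116 + 554) = -153125/93465 = -1*30625/18693 = -30625/18693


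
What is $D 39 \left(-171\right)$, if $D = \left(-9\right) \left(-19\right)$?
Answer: $-1140399$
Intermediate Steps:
$D = 171$
$D 39 \left(-171\right) = 171 \cdot 39 \left(-171\right) = 6669 \left(-171\right) = -1140399$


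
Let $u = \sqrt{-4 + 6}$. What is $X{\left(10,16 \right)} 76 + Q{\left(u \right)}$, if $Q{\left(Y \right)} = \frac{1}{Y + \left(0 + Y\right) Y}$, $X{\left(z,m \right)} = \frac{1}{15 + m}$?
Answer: $\frac{107}{31} - \frac{\sqrt{2}}{2} \approx 2.7445$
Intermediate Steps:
$u = \sqrt{2} \approx 1.4142$
$Q{\left(Y \right)} = \frac{1}{Y + Y^{2}}$ ($Q{\left(Y \right)} = \frac{1}{Y + Y Y} = \frac{1}{Y + Y^{2}}$)
$X{\left(10,16 \right)} 76 + Q{\left(u \right)} = \frac{1}{15 + 16} \cdot 76 + \frac{1}{\sqrt{2} \left(1 + \sqrt{2}\right)} = \frac{1}{31} \cdot 76 + \frac{\frac{1}{2} \sqrt{2}}{1 + \sqrt{2}} = \frac{1}{31} \cdot 76 + \frac{\sqrt{2}}{2 \left(1 + \sqrt{2}\right)} = \frac{76}{31} + \frac{\sqrt{2}}{2 \left(1 + \sqrt{2}\right)}$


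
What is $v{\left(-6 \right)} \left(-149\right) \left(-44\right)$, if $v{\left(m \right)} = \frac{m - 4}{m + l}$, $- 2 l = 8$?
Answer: $6556$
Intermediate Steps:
$l = -4$ ($l = \left(- \frac{1}{2}\right) 8 = -4$)
$v{\left(m \right)} = 1$ ($v{\left(m \right)} = \frac{m - 4}{m - 4} = \frac{-4 + m}{-4 + m} = 1$)
$v{\left(-6 \right)} \left(-149\right) \left(-44\right) = 1 \left(-149\right) \left(-44\right) = \left(-149\right) \left(-44\right) = 6556$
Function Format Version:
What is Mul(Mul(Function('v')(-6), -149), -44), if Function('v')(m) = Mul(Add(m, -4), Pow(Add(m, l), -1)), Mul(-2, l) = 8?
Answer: 6556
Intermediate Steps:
l = -4 (l = Mul(Rational(-1, 2), 8) = -4)
Function('v')(m) = 1 (Function('v')(m) = Mul(Add(m, -4), Pow(Add(m, -4), -1)) = Mul(Add(-4, m), Pow(Add(-4, m), -1)) = 1)
Mul(Mul(Function('v')(-6), -149), -44) = Mul(Mul(1, -149), -44) = Mul(-149, -44) = 6556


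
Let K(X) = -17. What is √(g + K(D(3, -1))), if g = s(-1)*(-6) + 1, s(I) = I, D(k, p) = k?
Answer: I*√10 ≈ 3.1623*I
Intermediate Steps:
g = 7 (g = -1*(-6) + 1 = 6 + 1 = 7)
√(g + K(D(3, -1))) = √(7 - 17) = √(-10) = I*√10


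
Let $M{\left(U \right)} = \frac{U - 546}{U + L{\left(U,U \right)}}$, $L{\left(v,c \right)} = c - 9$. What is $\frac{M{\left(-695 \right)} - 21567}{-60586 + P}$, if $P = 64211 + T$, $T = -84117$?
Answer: $\frac{7542748}{28152077} \approx 0.26793$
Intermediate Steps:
$L{\left(v,c \right)} = -9 + c$
$M{\left(U \right)} = \frac{-546 + U}{-9 + 2 U}$ ($M{\left(U \right)} = \frac{U - 546}{U + \left(-9 + U\right)} = \frac{-546 + U}{-9 + 2 U}$)
$P = -19906$ ($P = 64211 - 84117 = -19906$)
$\frac{M{\left(-695 \right)} - 21567}{-60586 + P} = \frac{\frac{-546 - 695}{-9 + 2 \left(-695\right)} - 21567}{-60586 - 19906} = \frac{\frac{1}{-9 - 1390} \left(-1241\right) - 21567}{-80492} = \left(\frac{1}{-1399} \left(-1241\right) - 21567\right) \left(- \frac{1}{80492}\right) = \left(\left(- \frac{1}{1399}\right) \left(-1241\right) - 21567\right) \left(- \frac{1}{80492}\right) = \left(\frac{1241}{1399} - 21567\right) \left(- \frac{1}{80492}\right) = \left(- \frac{30170992}{1399}\right) \left(- \frac{1}{80492}\right) = \frac{7542748}{28152077}$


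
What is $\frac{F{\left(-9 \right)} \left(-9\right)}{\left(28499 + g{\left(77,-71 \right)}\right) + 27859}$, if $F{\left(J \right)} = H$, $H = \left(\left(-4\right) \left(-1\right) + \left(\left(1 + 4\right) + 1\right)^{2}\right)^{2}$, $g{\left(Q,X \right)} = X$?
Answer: $- \frac{14400}{56287} \approx -0.25583$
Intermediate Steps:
$H = 1600$ ($H = \left(4 + \left(5 + 1\right)^{2}\right)^{2} = \left(4 + 6^{2}\right)^{2} = \left(4 + 36\right)^{2} = 40^{2} = 1600$)
$F{\left(J \right)} = 1600$
$\frac{F{\left(-9 \right)} \left(-9\right)}{\left(28499 + g{\left(77,-71 \right)}\right) + 27859} = \frac{1600 \left(-9\right)}{\left(28499 - 71\right) + 27859} = - \frac{14400}{28428 + 27859} = - \frac{14400}{56287}$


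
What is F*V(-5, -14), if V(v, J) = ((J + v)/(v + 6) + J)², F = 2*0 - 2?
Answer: -2178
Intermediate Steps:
F = -2 (F = 0 - 2 = -2)
V(v, J) = (J + (J + v)/(6 + v))² (V(v, J) = ((J + v)/(6 + v) + J)² = (J + (J + v)/(6 + v))²)
F*V(-5, -14) = -2*(-5 + 7*(-14) - 14*(-5))²/(6 - 5)² = -2*(-5 - 98 + 70)²/1² = -2*(-33)² = -2*1089 = -2178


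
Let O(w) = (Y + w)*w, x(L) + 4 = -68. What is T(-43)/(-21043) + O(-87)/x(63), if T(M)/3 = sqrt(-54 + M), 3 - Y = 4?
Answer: -319/3 - 3*I*sqrt(97)/21043 ≈ -106.33 - 0.0014041*I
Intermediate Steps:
Y = -1 (Y = 3 - 1*4 = 3 - 4 = -1)
x(L) = -72 (x(L) = -4 - 68 = -72)
O(w) = w*(-1 + w) (O(w) = (-1 + w)*w = w*(-1 + w))
T(M) = 3*sqrt(-54 + M)
T(-43)/(-21043) + O(-87)/x(63) = (3*sqrt(-54 - 43))/(-21043) - 87*(-1 - 87)/(-72) = (3*sqrt(-97))*(-1/21043) - 87*(-88)*(-1/72) = (3*(I*sqrt(97)))*(-1/21043) + 7656*(-1/72) = (3*I*sqrt(97))*(-1/21043) - 319/3 = -3*I*sqrt(97)/21043 - 319/3 = -319/3 - 3*I*sqrt(97)/21043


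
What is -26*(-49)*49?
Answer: 62426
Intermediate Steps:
-26*(-49)*49 = 1274*49 = 62426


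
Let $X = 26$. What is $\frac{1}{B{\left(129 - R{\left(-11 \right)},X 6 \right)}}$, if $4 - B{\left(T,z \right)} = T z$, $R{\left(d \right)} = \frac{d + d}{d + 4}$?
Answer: $- \frac{7}{137408} \approx -5.0943 \cdot 10^{-5}$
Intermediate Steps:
$R{\left(d \right)} = \frac{2 d}{4 + d}$
$B{\left(T,z \right)} = 4 - T z$
$\frac{1}{B{\left(129 - R{\left(-11 \right)},X 6 \right)}} = \frac{1}{4 - \left(129 - 2 \left(-11\right) \frac{1}{4 - 11}\right) 26 \cdot 6} = \frac{1}{4 - \left(129 - 2 \left(-11\right) \frac{1}{-7}\right) 156} = \frac{1}{4 - \left(129 - 2 \left(-11\right) \left(- \frac{1}{7}\right)\right) 156} = \frac{1}{4 - \left(129 - \frac{22}{7}\right) 156} = \frac{1}{4 - \frac{881}{7} \cdot 156} = \frac{1}{4 - \frac{137436}{7}} = \frac{1}{- \frac{137408}{7}} = - \frac{7}{137408}$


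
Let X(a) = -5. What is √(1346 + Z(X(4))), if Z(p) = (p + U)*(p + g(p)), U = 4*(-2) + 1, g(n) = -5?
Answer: √1466 ≈ 38.288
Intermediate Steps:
U = -7 (U = -8 + 1 = -7)
Z(p) = (-7 + p)*(-5 + p) (Z(p) = (p - 7)*(p - 5) = (-7 + p)*(-5 + p))
√(1346 + Z(X(4))) = √(1346 + (35 + (-5)² - 12*(-5))) = √(1346 + (35 + 25 + 60)) = √(1346 + 120) = √1466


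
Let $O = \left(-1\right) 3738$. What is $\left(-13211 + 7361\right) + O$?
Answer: $-9588$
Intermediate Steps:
$O = -3738$
$\left(-13211 + 7361\right) + O = \left(-13211 + 7361\right) - 3738 = -5850 - 3738 = -9588$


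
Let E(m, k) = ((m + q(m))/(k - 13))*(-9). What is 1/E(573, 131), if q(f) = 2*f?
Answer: -118/15471 ≈ -0.0076272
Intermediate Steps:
E(m, k) = -27*m/(-13 + k) (E(m, k) = ((m + 2*m)/(k - 13))*(-9) = ((3*m)/(-13 + k))*(-9) = (3*m/(-13 + k))*(-9) = -27*m/(-13 + k))
1/E(573, 131) = 1/(-27*573/(-13 + 131)) = 1/(-27*573/118) = 1/(-27*573*1/118) = 1/(-15471/118) = -118/15471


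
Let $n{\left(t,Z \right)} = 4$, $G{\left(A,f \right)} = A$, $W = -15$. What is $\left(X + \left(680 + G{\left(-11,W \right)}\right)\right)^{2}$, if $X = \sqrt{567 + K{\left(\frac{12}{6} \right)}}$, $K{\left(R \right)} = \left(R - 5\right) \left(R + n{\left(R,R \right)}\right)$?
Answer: $448110 + 4014 \sqrt{61} \approx 4.7946 \cdot 10^{5}$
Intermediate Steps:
$K{\left(R \right)} = \left(-5 + R\right) \left(4 + R\right)$ ($K{\left(R \right)} = \left(R - 5\right) \left(R + 4\right) = \left(-5 + R\right) \left(4 + R\right)$)
$X = 3 \sqrt{61}$ ($X = \sqrt{567 - \left(20 - 4 + 2\right)} = \sqrt{567 - \left(22 - 4\right)} = \sqrt{567 - 18} = \sqrt{549} = 3 \sqrt{61} \approx 23.431$)
$\left(X + \left(680 + G{\left(-11,W \right)}\right)\right)^{2} = \left(3 \sqrt{61} + \left(680 - 11\right)\right)^{2} = \left(3 \sqrt{61} + 669\right)^{2} = \left(669 + 3 \sqrt{61}\right)^{2}$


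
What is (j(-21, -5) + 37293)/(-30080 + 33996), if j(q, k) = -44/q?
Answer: 783197/82236 ≈ 9.5238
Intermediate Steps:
(j(-21, -5) + 37293)/(-30080 + 33996) = (-44/(-21) + 37293)/(-30080 + 33996) = (-44*(-1/21) + 37293)/3916 = (44/21 + 37293)*(1/3916) = (783197/21)*(1/3916) = 783197/82236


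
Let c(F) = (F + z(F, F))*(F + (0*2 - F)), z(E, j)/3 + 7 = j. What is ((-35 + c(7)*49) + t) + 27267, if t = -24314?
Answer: 2918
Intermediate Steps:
z(E, j) = -21 + 3*j
c(F) = 0 (c(F) = (F + (-21 + 3*F))*(F + (0*2 - F)) = (-21 + 4*F)*(F + (0 - F)) = (-21 + 4*F)*(F - F) = (-21 + 4*F)*0 = 0)
((-35 + c(7)*49) + t) + 27267 = ((-35 + 0*49) - 24314) + 27267 = ((-35 + 0) - 24314) + 27267 = (-35 - 24314) + 27267 = -24349 + 27267 = 2918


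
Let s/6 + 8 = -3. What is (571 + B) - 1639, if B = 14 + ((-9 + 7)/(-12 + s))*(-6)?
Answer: -13704/13 ≈ -1054.2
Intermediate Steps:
s = -66 (s = -48 + 6*(-3) = -48 - 18 = -66)
B = 180/13 (B = 14 + ((-9 + 7)/(-12 - 66))*(-6) = 14 - 2/(-78)*(-6) = 14 - 2*(-1/78)*(-6) = 14 + (1/39)*(-6) = 14 - 2/13 = 180/13 ≈ 13.846)
(571 + B) - 1639 = (571 + 180/13) - 1639 = 7603/13 - 1639 = -13704/13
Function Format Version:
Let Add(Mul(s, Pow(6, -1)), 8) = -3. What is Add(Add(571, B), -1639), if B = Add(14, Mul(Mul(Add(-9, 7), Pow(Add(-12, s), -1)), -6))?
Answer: Rational(-13704, 13) ≈ -1054.2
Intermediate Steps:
s = -66 (s = Add(-48, Mul(6, -3)) = Add(-48, -18) = -66)
B = Rational(180, 13) (B = Add(14, Mul(Mul(Add(-9, 7), Pow(Add(-12, -66), -1)), -6)) = Add(14, Mul(Mul(-2, Pow(-78, -1)), -6)) = Add(14, Mul(Mul(-2, Rational(-1, 78)), -6)) = Add(14, Mul(Rational(1, 39), -6)) = Add(14, Rational(-2, 13)) = Rational(180, 13) ≈ 13.846)
Add(Add(571, B), -1639) = Add(Add(571, Rational(180, 13)), -1639) = Add(Rational(7603, 13), -1639) = Rational(-13704, 13)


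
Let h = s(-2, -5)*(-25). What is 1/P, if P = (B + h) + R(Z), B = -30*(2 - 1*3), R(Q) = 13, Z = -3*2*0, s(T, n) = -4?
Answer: 1/143 ≈ 0.0069930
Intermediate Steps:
Z = 0 (Z = -6*0 = 0)
h = 100 (h = -4*(-25) = 100)
B = 30 (B = -30*(2 - 3) = -30*(-1) = 30)
P = 143 (P = (30 + 100) + 13 = 130 + 13 = 143)
1/P = 1/143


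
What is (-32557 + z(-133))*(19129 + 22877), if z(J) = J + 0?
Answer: -1373176140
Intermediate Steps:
z(J) = J
(-32557 + z(-133))*(19129 + 22877) = (-32557 - 133)*(19129 + 22877) = -32690*42006 = -1373176140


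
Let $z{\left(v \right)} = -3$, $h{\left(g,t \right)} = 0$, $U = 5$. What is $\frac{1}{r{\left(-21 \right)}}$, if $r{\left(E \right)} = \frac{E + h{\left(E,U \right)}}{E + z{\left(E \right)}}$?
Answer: $\frac{8}{7} \approx 1.1429$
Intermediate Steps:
$r{\left(E \right)} = \frac{E}{-3 + E}$ ($r{\left(E \right)} = \frac{E + 0}{E - 3} = \frac{E}{-3 + E}$)
$\frac{1}{r{\left(-21 \right)}} = \frac{1}{\left(-21\right) \frac{1}{-3 - 21}} = \frac{1}{\left(-21\right) \frac{1}{-24}} = \frac{1}{\left(-21\right) \left(- \frac{1}{24}\right)} = \frac{1}{\frac{7}{8}} = \frac{8}{7}$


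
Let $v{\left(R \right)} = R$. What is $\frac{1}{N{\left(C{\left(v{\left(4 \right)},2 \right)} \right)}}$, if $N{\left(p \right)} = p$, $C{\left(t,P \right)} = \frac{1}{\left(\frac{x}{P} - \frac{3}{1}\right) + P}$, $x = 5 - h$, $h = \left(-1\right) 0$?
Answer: $\frac{3}{2} \approx 1.5$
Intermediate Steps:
$h = 0$
$x = 5$ ($x = 5 - 0 = 5 + 0 = 5$)
$C{\left(t,P \right)} = \frac{1}{-3 + P + \frac{5}{P}}$ ($C{\left(t,P \right)} = \frac{1}{\left(\frac{5}{P} - \frac{3}{1}\right) + P} = \frac{1}{\left(\frac{5}{P} - 3\right) + P} = \frac{1}{\left(-3 + \frac{5}{P}\right) + P} = \frac{1}{-3 + P + \frac{5}{P}}$)
$\frac{1}{N{\left(C{\left(v{\left(4 \right)},2 \right)} \right)}} = \frac{1}{2 \frac{1}{5 + 2^{2} - 6}} = \frac{1}{2 \frac{1}{5 + 4 - 6}} = \frac{1}{2 \cdot \frac{1}{3}} = \frac{1}{\frac{2}{3}} = \frac{3}{2}$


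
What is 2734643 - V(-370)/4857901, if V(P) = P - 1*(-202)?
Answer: 13284624964511/4857901 ≈ 2.7346e+6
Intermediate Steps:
V(P) = 202 + P (V(P) = P + 202 = 202 + P)
2734643 - V(-370)/4857901 = 2734643 - (202 - 370)/4857901 = 2734643 - (-168)/4857901 = 2734643 - 1*(-168/4857901) = 2734643 + 168/4857901 = 13284624964511/4857901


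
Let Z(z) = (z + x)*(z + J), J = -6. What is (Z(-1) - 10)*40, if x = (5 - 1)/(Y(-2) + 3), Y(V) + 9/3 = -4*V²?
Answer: -50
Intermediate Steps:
Y(V) = -3 - 4*V²
x = -¼ (x = (5 - 1)/((-3 - 4*(-2)²) + 3) = 4/((-3 - 4*4) + 3) = 4/((-3 - 16) + 3) = 4/(-19 + 3) = 4/(-16) = 4*(-1/16) = -¼ ≈ -0.25000)
Z(z) = (-6 + z)*(-¼ + z) (Z(z) = (z - ¼)*(z - 6) = (-¼ + z)*(-6 + z) = (-6 + z)*(-¼ + z))
(Z(-1) - 10)*40 = ((3/2 + (-1)² - 25/4*(-1)) - 10)*40 = ((3/2 + 1 + 25/4) - 10)*40 = (35/4 - 10)*40 = -5/4*40 = -50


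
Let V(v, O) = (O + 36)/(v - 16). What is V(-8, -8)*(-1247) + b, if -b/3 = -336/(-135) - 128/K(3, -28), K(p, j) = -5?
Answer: 41117/30 ≈ 1370.6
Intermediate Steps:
V(v, O) = (36 + O)/(-16 + v)
b = -1264/15 (b = -3*(-336/(-135) - 128/(-5)) = -3*(-336*(-1/135) - 128*(-1/5)) = -3*(112/45 + 128/5) = -3*1264/45 = -1264/15 ≈ -84.267)
V(-8, -8)*(-1247) + b = ((36 - 8)/(-16 - 8))*(-1247) - 1264/15 = (28/(-24))*(-1247) - 1264/15 = -1/24*28*(-1247) - 1264/15 = -7/6*(-1247) - 1264/15 = 8729/6 - 1264/15 = 41117/30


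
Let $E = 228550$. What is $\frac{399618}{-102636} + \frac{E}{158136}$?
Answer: $- \frac{551896309}{225422868} \approx -2.4483$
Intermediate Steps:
$\frac{399618}{-102636} + \frac{E}{158136} = \frac{399618}{-102636} + \frac{228550}{158136} = 399618 \left(- \frac{1}{102636}\right) + 228550 \cdot \frac{1}{158136} = - \frac{22201}{5702} + \frac{114275}{79068} = - \frac{551896309}{225422868}$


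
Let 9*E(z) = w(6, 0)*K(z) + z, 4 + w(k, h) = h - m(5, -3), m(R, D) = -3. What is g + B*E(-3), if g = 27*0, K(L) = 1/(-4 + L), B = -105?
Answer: 100/3 ≈ 33.333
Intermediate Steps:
g = 0
w(k, h) = -1 + h (w(k, h) = -4 + (h - 1*(-3)) = -4 + (h + 3) = -4 + (3 + h) = -1 + h)
E(z) = -1/(9*(-4 + z)) + z/9 (E(z) = ((-1 + 0)/(-4 + z) + z)/9 = (-1/(-4 + z) + z)/9 = (z - 1/(-4 + z))/9 = -1/(9*(-4 + z)) + z/9)
g + B*E(-3) = 0 - 35*(-1 - 3*(-4 - 3))/(3*(-4 - 3)) = 0 - 35*(-1 - 3*(-7))/(3*(-7)) = 0 - 35*(-1)*(-1 + 21)/(3*7) = 0 - 35*(-1)*20/(3*7) = 0 - 105*(-20/63) = 0 + 100/3 = 100/3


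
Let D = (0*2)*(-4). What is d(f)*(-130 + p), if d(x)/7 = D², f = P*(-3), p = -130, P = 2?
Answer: 0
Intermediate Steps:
f = -6 (f = 2*(-3) = -6)
D = 0 (D = 0*(-4) = 0)
d(x) = 0 (d(x) = 7*0² = 7*0 = 0)
d(f)*(-130 + p) = 0*(-130 - 130) = 0*(-260) = 0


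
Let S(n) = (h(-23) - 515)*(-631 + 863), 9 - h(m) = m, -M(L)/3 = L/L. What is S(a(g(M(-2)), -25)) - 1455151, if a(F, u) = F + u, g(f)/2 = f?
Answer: -1567207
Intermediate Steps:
M(L) = -3 (M(L) = -3*L/L = -3*1 = -3)
h(m) = 9 - m
g(f) = 2*f
S(n) = -112056 (S(n) = ((9 - 1*(-23)) - 515)*(-631 + 863) = ((9 + 23) - 515)*232 = (32 - 515)*232 = -483*232 = -112056)
S(a(g(M(-2)), -25)) - 1455151 = -112056 - 1455151 = -1567207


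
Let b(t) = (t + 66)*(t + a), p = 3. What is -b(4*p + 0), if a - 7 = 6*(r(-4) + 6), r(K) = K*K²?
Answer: 25662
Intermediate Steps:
r(K) = K³
a = -341 (a = 7 + 6*((-4)³ + 6) = 7 + 6*(-64 + 6) = 7 + 6*(-58) = 7 - 348 = -341)
b(t) = (-341 + t)*(66 + t) (b(t) = (t + 66)*(t - 341) = (66 + t)*(-341 + t) = (-341 + t)*(66 + t))
-b(4*p + 0) = -(-22506 + (4*3 + 0)² - 275*(4*3 + 0)) = -(-22506 + (12 + 0)² - 275*(12 + 0)) = -(-22506 + 12² - 275*12) = -(-22506 + 144 - 3300) = -1*(-25662) = 25662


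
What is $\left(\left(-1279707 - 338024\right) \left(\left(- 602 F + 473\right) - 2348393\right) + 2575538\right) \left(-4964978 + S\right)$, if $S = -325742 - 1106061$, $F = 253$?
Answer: $-25873032494158847064$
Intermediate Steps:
$S = -1431803$ ($S = -325742 - 1106061 = -1431803$)
$\left(\left(-1279707 - 338024\right) \left(\left(- 602 F + 473\right) - 2348393\right) + 2575538\right) \left(-4964978 + S\right) = \left(\left(-1279707 - 338024\right) \left(\left(\left(-602\right) 253 + 473\right) - 2348393\right) + 2575538\right) \left(-4964978 - 1431803\right) = \left(- 1617731 \left(\left(-152306 + 473\right) - 2348393\right) + 2575538\right) \left(-6396781\right) = \left(- 1617731 \left(-151833 - 2348393\right) + 2575538\right) \left(-6396781\right) = \left(\left(-1617731\right) \left(-2500226\right) + 2575538\right) \left(-6396781\right) = \left(4044693107206 + 2575538\right) \left(-6396781\right) = 4044695682744 \left(-6396781\right) = -25873032494158847064$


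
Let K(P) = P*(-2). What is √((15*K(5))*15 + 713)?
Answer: I*√1537 ≈ 39.205*I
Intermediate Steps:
K(P) = -2*P
√((15*K(5))*15 + 713) = √((15*(-2*5))*15 + 713) = √((15*(-10))*15 + 713) = √(-150*15 + 713) = √(-2250 + 713) = √(-1537) = I*√1537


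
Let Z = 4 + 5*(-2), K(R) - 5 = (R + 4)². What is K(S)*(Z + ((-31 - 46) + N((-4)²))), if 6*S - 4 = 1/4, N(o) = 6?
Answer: -1204973/576 ≈ -2092.0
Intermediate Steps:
S = 17/24 (S = ⅔ + (⅙)/4 = ⅔ + (⅙)*(¼) = ⅔ + 1/24 = 17/24 ≈ 0.70833)
K(R) = 5 + (4 + R)² (K(R) = 5 + (R + 4)² = 5 + (4 + R)²)
Z = -6 (Z = 4 - 10 = -6)
K(S)*(Z + ((-31 - 46) + N((-4)²))) = (5 + (4 + 17/24)²)*(-6 + ((-31 - 46) + 6)) = (5 + (113/24)²)*(-6 + (-77 + 6)) = (5 + 12769/576)*(-6 - 71) = (15649/576)*(-77) = -1204973/576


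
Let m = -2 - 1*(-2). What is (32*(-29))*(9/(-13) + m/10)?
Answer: 8352/13 ≈ 642.46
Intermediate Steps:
m = 0 (m = -2 + 2 = 0)
(32*(-29))*(9/(-13) + m/10) = (32*(-29))*(9/(-13) + 0/10) = -928*(9*(-1/13) + 0*(1/10)) = -928*(-9/13 + 0) = -928*(-9/13) = 8352/13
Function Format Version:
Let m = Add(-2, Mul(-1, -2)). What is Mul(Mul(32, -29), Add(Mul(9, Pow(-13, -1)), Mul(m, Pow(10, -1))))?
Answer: Rational(8352, 13) ≈ 642.46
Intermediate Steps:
m = 0 (m = Add(-2, 2) = 0)
Mul(Mul(32, -29), Add(Mul(9, Pow(-13, -1)), Mul(m, Pow(10, -1)))) = Mul(Mul(32, -29), Add(Mul(9, Pow(-13, -1)), Mul(0, Pow(10, -1)))) = Mul(-928, Add(Mul(9, Rational(-1, 13)), Mul(0, Rational(1, 10)))) = Mul(-928, Add(Rational(-9, 13), 0)) = Mul(-928, Rational(-9, 13)) = Rational(8352, 13)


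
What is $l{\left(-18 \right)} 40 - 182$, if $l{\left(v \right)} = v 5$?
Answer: $-3782$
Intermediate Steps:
$l{\left(v \right)} = 5 v$
$l{\left(-18 \right)} 40 - 182 = 5 \left(-18\right) 40 - 182 = \left(-90\right) 40 - 182 = -3600 - 182 = -3782$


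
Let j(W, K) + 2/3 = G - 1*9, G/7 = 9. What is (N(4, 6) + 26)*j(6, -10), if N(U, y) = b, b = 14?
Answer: 6400/3 ≈ 2133.3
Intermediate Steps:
G = 63 (G = 7*9 = 63)
j(W, K) = 160/3 (j(W, K) = -⅔ + (63 - 1*9) = -⅔ + (63 - 9) = -⅔ + 54 = 160/3)
N(U, y) = 14
(N(4, 6) + 26)*j(6, -10) = (14 + 26)*(160/3) = 40*(160/3) = 6400/3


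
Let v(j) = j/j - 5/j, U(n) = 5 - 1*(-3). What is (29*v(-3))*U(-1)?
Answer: 1856/3 ≈ 618.67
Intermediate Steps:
U(n) = 8 (U(n) = 5 + 3 = 8)
v(j) = 1 - 5/j
(29*v(-3))*U(-1) = (29*((-5 - 3)/(-3)))*8 = (29*(-1/3*(-8)))*8 = (29*(8/3))*8 = (232/3)*8 = 1856/3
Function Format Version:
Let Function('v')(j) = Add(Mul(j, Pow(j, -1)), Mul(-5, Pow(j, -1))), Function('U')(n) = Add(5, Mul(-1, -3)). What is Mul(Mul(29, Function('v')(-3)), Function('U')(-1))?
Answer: Rational(1856, 3) ≈ 618.67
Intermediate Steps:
Function('U')(n) = 8 (Function('U')(n) = Add(5, 3) = 8)
Function('v')(j) = Add(1, Mul(-5, Pow(j, -1)))
Mul(Mul(29, Function('v')(-3)), Function('U')(-1)) = Mul(Mul(29, Mul(Pow(-3, -1), Add(-5, -3))), 8) = Mul(Mul(29, Mul(Rational(-1, 3), -8)), 8) = Mul(Mul(29, Rational(8, 3)), 8) = Mul(Rational(232, 3), 8) = Rational(1856, 3)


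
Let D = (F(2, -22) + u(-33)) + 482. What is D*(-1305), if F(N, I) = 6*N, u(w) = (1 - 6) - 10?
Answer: -625095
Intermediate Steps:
u(w) = -15 (u(w) = -5 - 10 = -15)
D = 479 (D = (6*2 - 15) + 482 = (12 - 15) + 482 = -3 + 482 = 479)
D*(-1305) = 479*(-1305) = -625095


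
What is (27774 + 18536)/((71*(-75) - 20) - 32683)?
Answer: -23155/19014 ≈ -1.2178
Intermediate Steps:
(27774 + 18536)/((71*(-75) - 20) - 32683) = 46310/((-5325 - 20) - 32683) = 46310/(-5345 - 32683) = 46310/(-38028) = 46310*(-1/38028) = -23155/19014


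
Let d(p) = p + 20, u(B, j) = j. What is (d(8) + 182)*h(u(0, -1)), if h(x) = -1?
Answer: -210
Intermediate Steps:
d(p) = 20 + p
(d(8) + 182)*h(u(0, -1)) = ((20 + 8) + 182)*(-1) = (28 + 182)*(-1) = 210*(-1) = -210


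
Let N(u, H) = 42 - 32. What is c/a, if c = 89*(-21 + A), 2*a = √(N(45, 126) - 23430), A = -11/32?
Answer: 60787*I*√5855/187360 ≈ 24.825*I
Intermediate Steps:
N(u, H) = 10
A = -11/32 (A = -11*1/32 = -11/32 ≈ -0.34375)
a = I*√5855 (a = √(10 - 23430)/2 = √(-23420)/2 = (2*I*√5855)/2 = I*√5855 ≈ 76.518*I)
c = -60787/32 (c = 89*(-21 - 11/32) = 89*(-683/32) = -60787/32 ≈ -1899.6)
c/a = -60787*(-I*√5855/5855)/32 = -(-60787)*I*√5855/187360 = 60787*I*√5855/187360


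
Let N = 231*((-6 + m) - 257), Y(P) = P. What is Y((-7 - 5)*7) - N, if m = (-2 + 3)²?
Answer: 60438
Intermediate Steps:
m = 1 (m = 1² = 1)
N = -60522 (N = 231*((-6 + 1) - 257) = 231*(-5 - 257) = 231*(-262) = -60522)
Y((-7 - 5)*7) - N = (-7 - 5)*7 - 1*(-60522) = -12*7 + 60522 = -84 + 60522 = 60438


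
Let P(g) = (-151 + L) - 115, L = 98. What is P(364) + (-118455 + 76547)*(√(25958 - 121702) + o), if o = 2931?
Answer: -122832516 - 670528*I*√374 ≈ -1.2283e+8 - 1.2967e+7*I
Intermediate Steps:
P(g) = -168 (P(g) = (-151 + 98) - 115 = -53 - 115 = -168)
P(364) + (-118455 + 76547)*(√(25958 - 121702) + o) = -168 + (-118455 + 76547)*(√(25958 - 121702) + 2931) = -168 - 41908*(√(-95744) + 2931) = -168 - 41908*(16*I*√374 + 2931) = -168 - 41908*(2931 + 16*I*√374) = -168 + (-122832348 - 670528*I*√374) = -122832516 - 670528*I*√374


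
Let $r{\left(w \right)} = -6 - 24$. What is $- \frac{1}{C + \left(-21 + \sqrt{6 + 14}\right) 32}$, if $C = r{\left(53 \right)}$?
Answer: $\frac{351}{236162} + \frac{16 \sqrt{5}}{118081} \approx 0.0017893$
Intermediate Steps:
$r{\left(w \right)} = -30$ ($r{\left(w \right)} = -6 - 24 = -30$)
$C = -30$
$- \frac{1}{C + \left(-21 + \sqrt{6 + 14}\right) 32} = - \frac{1}{-30 + \left(-21 + \sqrt{6 + 14}\right) 32} = - \frac{1}{-30 + \left(-21 + \sqrt{20}\right) 32} = - \frac{1}{-30 + \left(-21 + 2 \sqrt{5}\right) 32} = - \frac{1}{-30 - \left(672 - 64 \sqrt{5}\right)} = - \frac{1}{-702 + 64 \sqrt{5}}$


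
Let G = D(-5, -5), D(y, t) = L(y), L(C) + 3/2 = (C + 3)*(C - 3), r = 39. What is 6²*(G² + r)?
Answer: 8973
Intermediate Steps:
L(C) = -3/2 + (-3 + C)*(3 + C) (L(C) = -3/2 + (C + 3)*(C - 3) = -3/2 + (3 + C)*(-3 + C) = -3/2 + (-3 + C)*(3 + C))
D(y, t) = -21/2 + y²
G = 29/2 (G = -21/2 + (-5)² = -21/2 + 25 = 29/2 ≈ 14.500)
6²*(G² + r) = 6²*((29/2)² + 39) = 36*(841/4 + 39) = 36*(997/4) = 8973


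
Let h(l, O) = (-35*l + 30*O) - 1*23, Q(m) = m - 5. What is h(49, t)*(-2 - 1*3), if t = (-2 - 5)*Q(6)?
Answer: 9740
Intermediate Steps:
Q(m) = -5 + m
t = -7 (t = (-2 - 5)*(-5 + 6) = -7*1 = -7)
h(l, O) = -23 - 35*l + 30*O (h(l, O) = (-35*l + 30*O) - 23 = -23 - 35*l + 30*O)
h(49, t)*(-2 - 1*3) = (-23 - 35*49 + 30*(-7))*(-2 - 1*3) = (-23 - 1715 - 210)*(-2 - 3) = -1948*(-5) = 9740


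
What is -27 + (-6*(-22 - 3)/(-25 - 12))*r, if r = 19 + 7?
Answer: -4899/37 ≈ -132.41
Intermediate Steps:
r = 26
-27 + (-6*(-22 - 3)/(-25 - 12))*r = -27 - 6*(-22 - 3)/(-25 - 12)*26 = -27 - 6/((-37/(-25)))*26 = -27 - 6/((-37*(-1/25)))*26 = -27 - 6/37/25*26 = -27 - 6*25/37*26 = -27 - 150/37*26 = -27 - 3900/37 = -4899/37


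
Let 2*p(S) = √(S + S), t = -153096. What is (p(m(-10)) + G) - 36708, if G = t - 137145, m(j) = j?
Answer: -326949 + I*√5 ≈ -3.2695e+5 + 2.2361*I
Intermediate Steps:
G = -290241 (G = -153096 - 137145 = -290241)
p(S) = √2*√S/2 (p(S) = √(S + S)/2 = √(2*S)/2 = (√2*√S)/2 = √2*√S/2)
(p(m(-10)) + G) - 36708 = (√2*√(-10)/2 - 290241) - 36708 = (√2*(I*√10)/2 - 290241) - 36708 = (I*√5 - 290241) - 36708 = (-290241 + I*√5) - 36708 = -326949 + I*√5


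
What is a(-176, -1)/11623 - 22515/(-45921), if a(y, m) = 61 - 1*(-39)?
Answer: 88761315/177913261 ≈ 0.49890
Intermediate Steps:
a(y, m) = 100 (a(y, m) = 61 + 39 = 100)
a(-176, -1)/11623 - 22515/(-45921) = 100/11623 - 22515/(-45921) = 100*(1/11623) - 22515*(-1/45921) = 100/11623 + 7505/15307 = 88761315/177913261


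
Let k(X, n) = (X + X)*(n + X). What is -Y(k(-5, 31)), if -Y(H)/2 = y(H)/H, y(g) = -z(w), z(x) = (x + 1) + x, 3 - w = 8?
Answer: -9/130 ≈ -0.069231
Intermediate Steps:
w = -5 (w = 3 - 1*8 = 3 - 8 = -5)
k(X, n) = 2*X*(X + n) (k(X, n) = (2*X)*(X + n) = 2*X*(X + n))
z(x) = 1 + 2*x (z(x) = (1 + x) + x = 1 + 2*x)
y(g) = 9 (y(g) = -(1 + 2*(-5)) = -(1 - 10) = -1*(-9) = 9)
Y(H) = -18/H
-Y(k(-5, 31)) = -(-18)/(2*(-5)*(-5 + 31)) = -(-18)/(2*(-5)*26) = -(-18)/(-260) = -(-18)*(-1)/260 = -1*9/130 = -9/130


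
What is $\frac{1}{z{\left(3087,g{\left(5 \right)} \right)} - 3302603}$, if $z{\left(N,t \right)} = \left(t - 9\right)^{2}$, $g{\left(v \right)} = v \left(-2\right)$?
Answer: $- \frac{1}{3302242} \approx -3.0282 \cdot 10^{-7}$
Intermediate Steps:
$g{\left(v \right)} = - 2 v$
$z{\left(N,t \right)} = \left(-9 + t\right)^{2}$
$\frac{1}{z{\left(3087,g{\left(5 \right)} \right)} - 3302603} = \frac{1}{\left(-9 - 10\right)^{2} - 3302603} = \frac{1}{\left(-19\right)^{2} - 3302603} = \frac{1}{361 - 3302603} = \frac{1}{-3302242} = - \frac{1}{3302242}$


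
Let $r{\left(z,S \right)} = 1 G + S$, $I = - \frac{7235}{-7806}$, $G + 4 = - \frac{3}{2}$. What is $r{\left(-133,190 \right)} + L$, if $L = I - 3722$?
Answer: $- \frac{13803245}{3903} \approx -3536.6$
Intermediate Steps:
$G = - \frac{11}{2}$ ($G = -4 - \frac{3}{2} = - \frac{11}{2} \approx -5.5$)
$I = \frac{7235}{7806}$ ($I = \left(-7235\right) \left(- \frac{1}{7806}\right) = \frac{7235}{7806} \approx 0.92685$)
$L = - \frac{29046697}{7806}$ ($L = \frac{7235}{7806} - 3722 = - \frac{29046697}{7806} \approx -3721.1$)
$r{\left(z,S \right)} = - \frac{11}{2} + S$ ($r{\left(z,S \right)} = 1 \left(- \frac{11}{2}\right) + S = - \frac{11}{2} + S$)
$r{\left(-133,190 \right)} + L = \left(- \frac{11}{2} + 190\right) - \frac{29046697}{7806} = \frac{369}{2} - \frac{29046697}{7806} = - \frac{13803245}{3903}$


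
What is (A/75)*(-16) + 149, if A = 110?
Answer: 1883/15 ≈ 125.53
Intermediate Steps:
(A/75)*(-16) + 149 = (110/75)*(-16) + 149 = (110*(1/75))*(-16) + 149 = (22/15)*(-16) + 149 = -352/15 + 149 = 1883/15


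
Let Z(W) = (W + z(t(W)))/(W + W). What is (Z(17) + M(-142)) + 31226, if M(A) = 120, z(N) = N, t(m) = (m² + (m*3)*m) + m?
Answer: 31381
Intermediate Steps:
t(m) = m + 4*m² (t(m) = (m² + (3*m)*m) + m = (m² + 3*m²) + m = 4*m² + m = m + 4*m²)
Z(W) = (W + W*(1 + 4*W))/(2*W) (Z(W) = (W + W*(1 + 4*W))/(W + W) = (W + W*(1 + 4*W))/((2*W)) = (W + W*(1 + 4*W))*(1/(2*W)) = (W + W*(1 + 4*W))/(2*W))
(Z(17) + M(-142)) + 31226 = ((1 + 2*17) + 120) + 31226 = ((1 + 34) + 120) + 31226 = (35 + 120) + 31226 = 155 + 31226 = 31381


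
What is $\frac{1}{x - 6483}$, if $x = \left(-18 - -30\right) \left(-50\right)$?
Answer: $- \frac{1}{7083} \approx -0.00014118$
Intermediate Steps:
$x = -600$ ($x = \left(-18 + 30\right) \left(-50\right) = 12 \left(-50\right) = -600$)
$\frac{1}{x - 6483} = \frac{1}{-600 - 6483} = \frac{1}{-7083} = - \frac{1}{7083}$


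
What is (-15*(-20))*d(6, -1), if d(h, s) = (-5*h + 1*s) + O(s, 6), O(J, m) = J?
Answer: -9600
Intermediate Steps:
d(h, s) = -5*h + 2*s (d(h, s) = (-5*h + 1*s) + s = (-5*h + s) + s = (s - 5*h) + s = -5*h + 2*s)
(-15*(-20))*d(6, -1) = (-15*(-20))*(-5*6 + 2*(-1)) = 300*(-30 - 2) = 300*(-32) = -9600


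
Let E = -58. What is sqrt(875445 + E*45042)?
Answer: 3*I*sqrt(192999) ≈ 1317.9*I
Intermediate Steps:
sqrt(875445 + E*45042) = sqrt(875445 - 58*45042) = sqrt(875445 - 2612436) = sqrt(-1736991) = 3*I*sqrt(192999)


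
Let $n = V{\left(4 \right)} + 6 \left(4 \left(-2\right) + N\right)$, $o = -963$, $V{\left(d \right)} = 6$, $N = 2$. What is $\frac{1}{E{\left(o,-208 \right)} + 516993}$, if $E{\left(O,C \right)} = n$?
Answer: $\frac{1}{516963} \approx 1.9344 \cdot 10^{-6}$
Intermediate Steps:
$n = -30$ ($n = 6 + 6 \left(4 \left(-2\right) + 2\right) = 6 + 6 \left(-8 + 2\right) = 6 + 6 \left(-6\right) = 6 - 36 = -30$)
$E{\left(O,C \right)} = -30$
$\frac{1}{E{\left(o,-208 \right)} + 516993} = \frac{1}{-30 + 516993} = \frac{1}{516963}$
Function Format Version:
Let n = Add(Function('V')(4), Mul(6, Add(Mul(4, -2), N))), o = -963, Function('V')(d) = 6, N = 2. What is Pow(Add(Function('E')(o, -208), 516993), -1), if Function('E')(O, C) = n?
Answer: Rational(1, 516963) ≈ 1.9344e-6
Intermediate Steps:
n = -30 (n = Add(6, Mul(6, Add(Mul(4, -2), 2))) = Add(6, Mul(6, Add(-8, 2))) = Add(6, Mul(6, -6)) = Add(6, -36) = -30)
Function('E')(O, C) = -30
Pow(Add(Function('E')(o, -208), 516993), -1) = Pow(Add(-30, 516993), -1) = Pow(516963, -1) = Rational(1, 516963)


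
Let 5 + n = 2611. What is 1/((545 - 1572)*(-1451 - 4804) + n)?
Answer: 1/6426491 ≈ 1.5561e-7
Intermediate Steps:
n = 2606 (n = -5 + 2611 = 2606)
1/((545 - 1572)*(-1451 - 4804) + n) = 1/((545 - 1572)*(-1451 - 4804) + 2606) = 1/(-1027*(-6255) + 2606) = 1/(6423885 + 2606) = 1/6426491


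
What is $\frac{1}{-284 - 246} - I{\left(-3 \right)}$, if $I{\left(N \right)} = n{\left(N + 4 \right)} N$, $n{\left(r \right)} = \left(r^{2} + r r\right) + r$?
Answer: $\frac{4769}{530} \approx 8.9981$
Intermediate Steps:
$n{\left(r \right)} = r + 2 r^{2}$ ($n{\left(r \right)} = \left(r^{2} + r^{2}\right) + r = 2 r^{2} + r = r + 2 r^{2}$)
$I{\left(N \right)} = N \left(4 + N\right) \left(9 + 2 N\right)$ ($I{\left(N \right)} = \left(N + 4\right) \left(1 + 2 \left(N + 4\right)\right) N = \left(4 + N\right) \left(1 + 2 \left(4 + N\right)\right) N = \left(4 + N\right) \left(1 + \left(8 + 2 N\right)\right) N = \left(4 + N\right) \left(9 + 2 N\right) N = N \left(4 + N\right) \left(9 + 2 N\right)$)
$\frac{1}{-284 - 246} - I{\left(-3 \right)} = \frac{1}{-284 - 246} - - 3 \left(4 - 3\right) \left(9 + 2 \left(-3\right)\right) = \frac{1}{-530} - \left(-3\right) 1 \left(9 - 6\right) = - \frac{1}{530} - \left(-3\right) 1 \cdot 3 = - \frac{1}{530} - -9 = - \frac{1}{530} + 9 = \frac{4769}{530}$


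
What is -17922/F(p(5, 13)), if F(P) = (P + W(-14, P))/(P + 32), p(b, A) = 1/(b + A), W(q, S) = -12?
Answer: 10340994/215 ≈ 48098.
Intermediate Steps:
p(b, A) = 1/(A + b)
F(P) = (-12 + P)/(32 + P) (F(P) = (P - 12)/(P + 32) = (-12 + P)/(32 + P))
-17922/F(p(5, 13)) = -17922*(32 + 1/(13 + 5))/(-12 + 1/(13 + 5)) = -17922*(32 + 1/18)/(-12 + 1/18) = -17922/(-215/18/(577/18)) = -17922/((18/577)*(-215/18)) = -17922/(-215/577) = -17922*(-577/215) = 10340994/215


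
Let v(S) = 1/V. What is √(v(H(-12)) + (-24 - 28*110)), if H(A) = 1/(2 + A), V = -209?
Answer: I*√135586033/209 ≈ 55.714*I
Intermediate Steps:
v(S) = -1/209 (v(S) = 1/(-209) = -1/209)
√(v(H(-12)) + (-24 - 28*110)) = √(-1/209 + (-24 - 28*110)) = √(-1/209 + (-24 - 3080)) = √(-1/209 - 3104) = √(-648737/209) = I*√135586033/209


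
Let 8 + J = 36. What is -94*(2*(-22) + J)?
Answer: 1504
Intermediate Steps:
J = 28 (J = -8 + 36 = 28)
-94*(2*(-22) + J) = -94*(2*(-22) + 28) = -94*(-44 + 28) = -94*(-16) = 1504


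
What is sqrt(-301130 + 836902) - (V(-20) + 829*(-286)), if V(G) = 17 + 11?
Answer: 237066 + 2*sqrt(133943) ≈ 2.3780e+5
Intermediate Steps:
V(G) = 28
sqrt(-301130 + 836902) - (V(-20) + 829*(-286)) = sqrt(-301130 + 836902) - (28 + 829*(-286)) = sqrt(535772) - (28 - 237094) = 2*sqrt(133943) - 1*(-237066) = 2*sqrt(133943) + 237066 = 237066 + 2*sqrt(133943)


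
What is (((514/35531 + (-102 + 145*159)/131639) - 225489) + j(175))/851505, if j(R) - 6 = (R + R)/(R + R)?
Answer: -351546084399483/1327571598980015 ≈ -0.26480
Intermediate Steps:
j(R) = 7 (j(R) = 6 + (R + R)/(R + R) = 6 + (2*R)/((2*R)) = 6 + (2*R)*(1/(2*R)) = 6 + 1 = 7)
(((514/35531 + (-102 + 145*159)/131639) - 225489) + j(175))/851505 = (((514/35531 + (-102 + 145*159)/131639) - 225489) + 7)/851505 = (((514*(1/35531) + (-102 + 23055)*(1/131639)) - 225489) + 7)*(1/851505) = (((514/35531 + 22953*(1/131639)) - 225489) + 7)*(1/851505) = (((514/35531 + 22953/131639) - 225489) + 7)*(1/851505) = ((883205489/4677265309 - 225489) + 7)*(1/851505) = (-1054670994055612/4677265309 + 7)*(1/851505) = -1054638253198449/4677265309*1/851505 = -351546084399483/1327571598980015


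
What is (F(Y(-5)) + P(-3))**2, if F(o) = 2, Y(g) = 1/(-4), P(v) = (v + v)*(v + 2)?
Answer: 64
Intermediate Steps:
P(v) = 2*v*(2 + v) (P(v) = (2*v)*(2 + v) = 2*v*(2 + v))
Y(g) = -1/4
(F(Y(-5)) + P(-3))**2 = (2 + 2*(-3)*(2 - 3))**2 = (2 + 2*(-3)*(-1))**2 = (2 + 6)**2 = 8**2 = 64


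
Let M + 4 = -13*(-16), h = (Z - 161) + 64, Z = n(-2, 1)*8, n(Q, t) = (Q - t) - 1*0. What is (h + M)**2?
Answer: 6889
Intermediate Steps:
n(Q, t) = Q - t (n(Q, t) = (Q - t) + 0 = Q - t)
Z = -24 (Z = (-2 - 1*1)*8 = (-2 - 1)*8 = -3*8 = -24)
h = -121 (h = (-24 - 161) + 64 = -185 + 64 = -121)
M = 204 (M = -4 - 13*(-16) = -4 + 208 = 204)
(h + M)**2 = (-121 + 204)**2 = 83**2 = 6889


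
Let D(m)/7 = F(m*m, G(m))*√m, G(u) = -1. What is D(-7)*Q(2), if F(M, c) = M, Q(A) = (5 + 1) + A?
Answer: 2744*I*√7 ≈ 7259.9*I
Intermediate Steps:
Q(A) = 6 + A
D(m) = 7*m^(5/2) (D(m) = 7*((m*m)*√m) = 7*(m²*√m) = 7*m^(5/2))
D(-7)*Q(2) = (7*(-7)^(5/2))*(6 + 2) = (7*(49*I*√7))*8 = (343*I*√7)*8 = 2744*I*√7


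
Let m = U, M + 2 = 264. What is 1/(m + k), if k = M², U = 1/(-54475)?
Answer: 54475/3739381899 ≈ 1.4568e-5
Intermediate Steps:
M = 262 (M = -2 + 264 = 262)
U = -1/54475 ≈ -1.8357e-5
m = -1/54475 ≈ -1.8357e-5
k = 68644 (k = 262² = 68644)
1/(m + k) = 1/(-1/54475 + 68644) = 1/(3739381899/54475) = 54475/3739381899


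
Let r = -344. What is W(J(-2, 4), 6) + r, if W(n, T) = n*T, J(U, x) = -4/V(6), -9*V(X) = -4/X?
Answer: -668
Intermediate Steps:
V(X) = 4/(9*X) (V(X) = -(-4)/(9*X) = 4/(9*X))
J(U, x) = -54 (J(U, x) = -4/((4/9)/6) = -4/((4/9)*(⅙)) = -4/2/27 = -4*27/2 = -54)
W(n, T) = T*n
W(J(-2, 4), 6) + r = 6*(-54) - 344 = -324 - 344 = -668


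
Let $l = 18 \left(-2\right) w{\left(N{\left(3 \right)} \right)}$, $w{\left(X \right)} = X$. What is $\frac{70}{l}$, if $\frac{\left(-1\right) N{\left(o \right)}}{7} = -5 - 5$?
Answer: $- \frac{1}{36} \approx -0.027778$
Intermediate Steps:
$N{\left(o \right)} = 70$ ($N{\left(o \right)} = - 7 \left(-5 - 5\right) = \left(-7\right) \left(-10\right) = 70$)
$l = -2520$ ($l = 18 \left(-2\right) 70 = \left(-36\right) 70 = -2520$)
$\frac{70}{l} = \frac{70}{-2520} = 70 \left(- \frac{1}{2520}\right) = - \frac{1}{36}$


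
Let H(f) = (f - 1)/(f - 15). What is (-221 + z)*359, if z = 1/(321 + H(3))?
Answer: -152725421/1925 ≈ -79338.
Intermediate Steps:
H(f) = (-1 + f)/(-15 + f)
z = 6/1925 (z = 1/(321 + (-1 + 3)/(-15 + 3)) = 1/(321 + 2/(-12)) = 1/(321 - 1/12*2) = 1/(321 - ⅙) = 1/(1925/6) = 6/1925 ≈ 0.0031169)
(-221 + z)*359 = (-221 + 6/1925)*359 = -425419/1925*359 = -152725421/1925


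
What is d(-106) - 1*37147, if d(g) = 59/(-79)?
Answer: -2934672/79 ≈ -37148.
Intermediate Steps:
d(g) = -59/79 (d(g) = 59*(-1/79) = -59/79)
d(-106) - 1*37147 = -59/79 - 1*37147 = -59/79 - 37147 = -2934672/79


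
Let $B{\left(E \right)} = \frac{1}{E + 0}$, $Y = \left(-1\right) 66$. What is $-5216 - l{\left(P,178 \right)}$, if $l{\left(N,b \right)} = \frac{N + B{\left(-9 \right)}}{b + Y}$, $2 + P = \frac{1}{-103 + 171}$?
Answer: $- \frac{357524221}{68544} \approx -5216.0$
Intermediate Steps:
$Y = -66$
$P = - \frac{135}{68}$ ($P = -2 + \frac{1}{-103 + 171} = -2 + \frac{1}{68} = - \frac{135}{68} \approx -1.9853$)
$B{\left(E \right)} = \frac{1}{E}$
$l{\left(N,b \right)} = \frac{- \frac{1}{9} + N}{-66 + b}$ ($l{\left(N,b \right)} = \frac{N + \frac{1}{-9}}{b - 66} = \frac{N - \frac{1}{9}}{-66 + b} = \frac{- \frac{1}{9} + N}{-66 + b}$)
$-5216 - l{\left(P,178 \right)} = -5216 - \frac{- \frac{1}{9} - \frac{135}{68}}{-66 + 178} = -5216 - \frac{1}{112} \left(- \frac{1283}{612}\right) = -5216 - - \frac{1283}{68544} = -5216 + \frac{1283}{68544} = - \frac{357524221}{68544}$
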